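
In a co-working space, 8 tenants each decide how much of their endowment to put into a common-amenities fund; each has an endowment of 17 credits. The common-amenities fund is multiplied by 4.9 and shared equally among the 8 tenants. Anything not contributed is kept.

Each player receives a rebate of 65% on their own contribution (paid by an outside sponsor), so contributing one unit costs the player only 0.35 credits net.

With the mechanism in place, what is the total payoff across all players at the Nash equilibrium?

The effective private return per unit is now (4.9/8) / 0.35 = 1.7500 > 1, so every player's dominant strategy flips to full contribution.
At the Nash equilibrium everyone contributes 17. Group total payoff = 8 × (17 × 0.65 + 4.9 × 17) = 754.80.

754.80 credits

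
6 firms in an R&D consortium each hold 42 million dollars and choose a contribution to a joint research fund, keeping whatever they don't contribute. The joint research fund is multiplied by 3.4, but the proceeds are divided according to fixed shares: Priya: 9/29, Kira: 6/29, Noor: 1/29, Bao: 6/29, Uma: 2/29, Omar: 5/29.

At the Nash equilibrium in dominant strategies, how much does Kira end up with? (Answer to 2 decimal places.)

A player with share s gets back 3.4·s per unit contributed, so full contribution is dominant for anyone with s > 1/3.4 = 0.2941 and zero contribution is dominant for anyone below.
Priya alone (share 9/29) is above the threshold, contributing 42; the remaining 5 contribute 0. Total contributed: 42.
Kira keeps 42 and receives 3.4 × 42 × 6/29 = 29.54 from the joint research fund, for a payoff of 71.54.

71.54 million dollars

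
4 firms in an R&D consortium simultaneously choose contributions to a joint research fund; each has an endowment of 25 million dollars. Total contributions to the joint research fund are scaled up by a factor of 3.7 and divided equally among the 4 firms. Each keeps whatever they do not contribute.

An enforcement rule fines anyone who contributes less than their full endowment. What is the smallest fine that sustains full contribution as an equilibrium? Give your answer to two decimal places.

1.88 million dollars

Given the others contribute fully, the best deviation is to contribute 0 (any partial contribution still incurs the fine and gives up units whose private return 0.9250 is below 1).
Deviating from 25 to 0 saves 25 million dollars but forfeits the deviator's share of the drop in the joint research fund: 3.7/4 × 25 = 23.12.
So the deviation gain is 25 − 23.12 = 1.88, and the fine must be at least 1.88 million dollars to wipe it out.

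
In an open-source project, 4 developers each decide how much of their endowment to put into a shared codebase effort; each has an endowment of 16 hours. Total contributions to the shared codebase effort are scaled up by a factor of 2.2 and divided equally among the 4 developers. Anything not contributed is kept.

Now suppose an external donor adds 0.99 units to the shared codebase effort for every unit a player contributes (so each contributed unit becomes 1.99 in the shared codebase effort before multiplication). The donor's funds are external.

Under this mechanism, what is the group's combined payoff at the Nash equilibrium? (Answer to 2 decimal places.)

280.19 hours

The effective private return per unit is now 2.2 × 1.99 / 4 = 1.0945 > 1, so every player's dominant strategy flips to full contribution.
At the Nash equilibrium everyone contributes 16. Group total payoff = 2.2 × 1.99 × 64 = 280.19.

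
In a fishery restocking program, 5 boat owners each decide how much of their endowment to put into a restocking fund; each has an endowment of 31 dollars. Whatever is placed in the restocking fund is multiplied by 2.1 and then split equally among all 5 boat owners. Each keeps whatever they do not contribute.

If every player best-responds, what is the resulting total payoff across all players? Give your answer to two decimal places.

155.00 dollars

Each contributed unit returns 2.1/5 = 0.4200 to its contributor — below 1 — so contributing 0 is dominant for every player. At the Nash equilibrium everyone keeps their 31, and the group total is 5 × 31 = 155.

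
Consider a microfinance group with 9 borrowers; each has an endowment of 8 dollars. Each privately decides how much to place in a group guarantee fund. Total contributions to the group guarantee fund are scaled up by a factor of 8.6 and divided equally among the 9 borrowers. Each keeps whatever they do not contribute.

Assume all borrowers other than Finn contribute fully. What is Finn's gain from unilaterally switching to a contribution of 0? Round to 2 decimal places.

Switching from a contribution of 8 to 0 lets Finn keep an extra 8 dollars, but lowers the group guarantee fund by 8, which costs Finn their own share of that drop: 8.6/9 × 8 = 7.64.
Net gain = 8 − 7.64 = 0.36. The private return per contributed unit (0.9556) is below 1, so free-riding is indeed the best response regardless of what the others do.

0.36 dollars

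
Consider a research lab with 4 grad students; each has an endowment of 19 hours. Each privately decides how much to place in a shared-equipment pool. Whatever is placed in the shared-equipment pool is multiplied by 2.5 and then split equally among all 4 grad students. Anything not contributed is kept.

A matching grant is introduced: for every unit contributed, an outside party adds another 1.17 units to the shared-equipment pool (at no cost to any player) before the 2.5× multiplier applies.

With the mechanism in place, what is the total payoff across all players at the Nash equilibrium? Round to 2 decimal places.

412.30 hours

With the mechanism, a contributed unit returns 2.5 × 2.17 / 4 = 1.3563 per unit of net cost to the contributor — now above 1 — so contributing fully is weakly dominant for every player.
So the Nash equilibrium is full contribution by all 4; the group earns 2.5 × 2.17 × 76 = 412.30.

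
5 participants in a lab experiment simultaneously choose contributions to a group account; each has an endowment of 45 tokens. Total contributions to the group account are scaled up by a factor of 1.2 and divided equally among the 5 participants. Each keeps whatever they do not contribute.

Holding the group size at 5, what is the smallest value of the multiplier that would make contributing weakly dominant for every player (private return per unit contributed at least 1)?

5

A contributed unit returns (multiplier)/5 to its contributor.
This reaches 1 exactly when the multiplier is 5.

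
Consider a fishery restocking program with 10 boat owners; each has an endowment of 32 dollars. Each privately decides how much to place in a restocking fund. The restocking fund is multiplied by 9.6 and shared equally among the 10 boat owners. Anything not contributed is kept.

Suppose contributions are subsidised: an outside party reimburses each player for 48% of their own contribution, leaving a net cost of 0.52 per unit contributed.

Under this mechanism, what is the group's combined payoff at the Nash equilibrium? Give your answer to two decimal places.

The effective private return per unit is now (9.6/10) / 0.52 = 1.8462 > 1, so every player's dominant strategy flips to full contribution.
So the Nash equilibrium is full contribution by all 10; the group earns 10 × (32 × 0.48 + 9.6 × 32) = 3225.60.

3225.60 dollars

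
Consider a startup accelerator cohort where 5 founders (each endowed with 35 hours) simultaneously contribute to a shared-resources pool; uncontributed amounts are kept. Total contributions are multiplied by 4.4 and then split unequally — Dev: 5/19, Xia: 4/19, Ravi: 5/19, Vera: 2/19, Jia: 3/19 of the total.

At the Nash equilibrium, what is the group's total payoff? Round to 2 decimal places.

413.00 hours

Player j's private return per contributed unit is 4.4 × (j's share). Contributing is weakly dominant for j when that share is at least 1/4.4 = 0.2273, and contributing 0 is dominant otherwise.
Dev and Ravi are above the threshold, contributing 35 each; the remaining 3 contribute 0. Total contributed: 70.
The shared-resources pool pays out 4.4 × 70 = 308.00 in total (split across the unequal shares, but the aggregate is all that matters for the group sum).
The 3 free-riders keep 35 each, adding 105. Group total = 105 + 308.00 = 413.00.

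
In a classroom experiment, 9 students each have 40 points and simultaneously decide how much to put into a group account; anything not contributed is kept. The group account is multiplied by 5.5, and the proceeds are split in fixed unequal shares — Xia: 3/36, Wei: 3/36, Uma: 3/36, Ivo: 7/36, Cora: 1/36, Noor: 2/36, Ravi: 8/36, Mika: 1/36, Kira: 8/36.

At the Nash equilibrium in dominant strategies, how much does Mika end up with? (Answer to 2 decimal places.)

58.33 points

For player j, contributing a unit is worthwhile iff 5.5 × (j's share) ≥ 1, i.e. iff j's share is at least 0.1818.
The shares above 0.1818 belong to Ivo, Ravi and Kira, contributing 40 each; the remaining 6 contribute 0. Total contributed: 120.
Mika keeps 40 and receives 5.5 × 120 × 1/36 = 18.33 from the group account, for a payoff of 58.33.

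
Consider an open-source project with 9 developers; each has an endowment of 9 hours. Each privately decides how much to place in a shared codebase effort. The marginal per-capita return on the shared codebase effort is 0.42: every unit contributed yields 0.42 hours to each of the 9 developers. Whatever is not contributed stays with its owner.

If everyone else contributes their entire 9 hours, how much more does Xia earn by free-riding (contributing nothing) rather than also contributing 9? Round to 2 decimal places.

Switching from a contribution of 9 to 0 lets Xia keep an extra 9 hours, but lowers the shared codebase effort by 9, which costs Xia their own share of that drop: 0.42 × 9 = 3.78.
Net gain = 9 − 3.78 = 5.22. The private return per contributed unit (0.42) is below 1, so free-riding is indeed the best response regardless of what the others do.

5.22 hours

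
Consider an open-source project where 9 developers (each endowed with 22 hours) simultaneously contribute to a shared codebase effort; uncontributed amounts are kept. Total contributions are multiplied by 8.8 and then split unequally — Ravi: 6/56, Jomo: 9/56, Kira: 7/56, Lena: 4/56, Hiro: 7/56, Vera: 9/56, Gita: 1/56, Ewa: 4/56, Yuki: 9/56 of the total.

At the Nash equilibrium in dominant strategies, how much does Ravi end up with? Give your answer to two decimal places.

Each unit j contributes comes back to j as 8.8 × (j's share), so j prefers to contribute only if that share exceeds 1/8.8 = 0.1136; otherwise keeping the unit dominates.
Jomo, Kira, Hiro, Vera and Yuki are above the threshold, contributing 22 each; the remaining 4 contribute 0. Total contributed: 110.
Ravi keeps 22 and receives 8.8 × 110 × 6/56 = 103.71 from the shared codebase effort, for a payoff of 125.71.

125.71 hours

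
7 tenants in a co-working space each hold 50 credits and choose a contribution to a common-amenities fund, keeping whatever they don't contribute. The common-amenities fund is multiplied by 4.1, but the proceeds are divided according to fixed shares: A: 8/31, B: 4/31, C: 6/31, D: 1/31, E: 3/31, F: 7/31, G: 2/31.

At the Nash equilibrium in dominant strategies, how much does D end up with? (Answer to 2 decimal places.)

A player with share s gets back 4.1·s per unit contributed, so full contribution is dominant for anyone with s > 1/4.1 = 0.2439 and zero contribution is dominant for anyone below.
The only share above 0.2439 is A's 8/31, contributing 50; the remaining 6 contribute 0. Total contributed: 50.
D keeps 50 and receives 4.1 × 50 × 1/31 = 6.61 from the common-amenities fund, for a payoff of 56.61.

56.61 credits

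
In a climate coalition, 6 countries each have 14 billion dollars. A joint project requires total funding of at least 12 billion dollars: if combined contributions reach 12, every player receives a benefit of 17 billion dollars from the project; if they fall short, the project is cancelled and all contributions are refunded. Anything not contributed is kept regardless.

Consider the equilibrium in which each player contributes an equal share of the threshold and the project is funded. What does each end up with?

Equal share of the threshold: 12/6 = 2.
At this profile no one gains by cutting their contribution: any cut drops the total below 12, the project is cancelled, contributions are refunded, and the deviator ends with 14, which is less than 14 − 2 + 17 = 29. Contributing more than 2 just wastes the excess. So contributing exactly 2 is a best response.
Each player's payoff: 14 − 2 + 17 = 29.

29 billion dollars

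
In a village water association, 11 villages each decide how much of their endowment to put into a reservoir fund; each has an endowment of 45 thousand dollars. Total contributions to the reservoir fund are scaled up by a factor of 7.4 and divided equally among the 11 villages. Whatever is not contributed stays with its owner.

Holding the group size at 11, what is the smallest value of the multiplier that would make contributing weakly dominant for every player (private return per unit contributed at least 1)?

A contributed unit returns (multiplier)/11 to its contributor.
This reaches 1 exactly when the multiplier is 11.

11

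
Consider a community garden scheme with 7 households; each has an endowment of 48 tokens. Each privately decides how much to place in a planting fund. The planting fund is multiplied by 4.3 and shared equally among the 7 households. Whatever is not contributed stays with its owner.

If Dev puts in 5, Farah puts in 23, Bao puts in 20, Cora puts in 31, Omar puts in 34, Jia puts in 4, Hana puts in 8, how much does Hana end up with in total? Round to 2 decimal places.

Total contributed: 5 + 23 + 20 + 31 + 34 + 4 + 8 = 125.
Each receives 4.3 × 125 / 7 = 76.79 from the planting fund.
Hana keeps 48 − 8 = 40, so Hana's payoff is 40 + 76.79 = 116.79.

116.79 tokens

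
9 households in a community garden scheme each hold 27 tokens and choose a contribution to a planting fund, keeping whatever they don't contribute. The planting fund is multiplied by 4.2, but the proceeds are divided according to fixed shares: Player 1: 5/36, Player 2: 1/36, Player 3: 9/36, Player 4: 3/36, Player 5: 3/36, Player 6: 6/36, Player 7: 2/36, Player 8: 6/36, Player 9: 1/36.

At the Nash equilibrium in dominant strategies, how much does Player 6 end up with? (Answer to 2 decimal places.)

For player j, contributing a unit is worthwhile iff 4.2 × (j's share) ≥ 1, i.e. iff j's share is at least 0.2381.
Player 3 alone (share 9/36) is above the threshold, contributing 27; the remaining 8 contribute 0. Total contributed: 27.
Player 6 keeps 27 and receives 4.2 × 27 × 6/36 = 18.90 from the planting fund, for a payoff of 45.90.

45.90 tokens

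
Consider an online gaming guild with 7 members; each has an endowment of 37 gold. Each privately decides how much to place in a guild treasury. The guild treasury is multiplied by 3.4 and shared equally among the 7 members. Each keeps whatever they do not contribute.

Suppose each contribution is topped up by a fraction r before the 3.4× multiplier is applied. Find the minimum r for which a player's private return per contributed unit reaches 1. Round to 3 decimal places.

1.059

With matching at rate r, one contributed unit becomes (1 + r) in the guild treasury and returns 3.4 × (1 + r) / 7 to the contributor.
Setting this equal to 1: 1 + r = 7/3.4 = 2.0588.
So the minimum matching rate is r = 2.0588 − 1 = 1.059.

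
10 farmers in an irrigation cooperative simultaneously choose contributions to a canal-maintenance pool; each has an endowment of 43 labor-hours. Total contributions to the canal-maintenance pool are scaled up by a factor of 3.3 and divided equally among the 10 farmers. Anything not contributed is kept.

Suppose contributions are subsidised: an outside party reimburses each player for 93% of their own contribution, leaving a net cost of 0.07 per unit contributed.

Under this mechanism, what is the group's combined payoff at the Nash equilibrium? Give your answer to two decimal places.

1818.90 labor-hours

With the mechanism, a contributed unit returns (3.3/10) / 0.07 = 4.7143 per unit of net cost to the contributor — now above 1 — so contributing fully is weakly dominant for every player.
At the Nash equilibrium everyone contributes 43. Group total payoff = 10 × (43 × 0.93 + 3.3 × 43) = 1818.90.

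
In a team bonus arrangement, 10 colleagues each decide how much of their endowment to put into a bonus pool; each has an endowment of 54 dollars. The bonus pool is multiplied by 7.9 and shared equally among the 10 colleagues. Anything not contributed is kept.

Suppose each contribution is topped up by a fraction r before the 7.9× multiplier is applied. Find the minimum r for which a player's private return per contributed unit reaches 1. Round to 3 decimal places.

0.266

With matching at rate r, one contributed unit becomes (1 + r) in the bonus pool and returns 7.9 × (1 + r) / 10 to the contributor.
Setting this equal to 1: 1 + r = 10/7.9 = 1.2658.
So the minimum matching rate is r = 1.2658 − 1 = 0.266.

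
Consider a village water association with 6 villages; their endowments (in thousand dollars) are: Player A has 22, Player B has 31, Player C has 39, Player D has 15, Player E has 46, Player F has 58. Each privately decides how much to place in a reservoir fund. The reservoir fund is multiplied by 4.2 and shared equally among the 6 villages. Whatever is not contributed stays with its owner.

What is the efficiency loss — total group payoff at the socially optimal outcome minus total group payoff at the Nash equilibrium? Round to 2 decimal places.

The private return per contributed unit is 4.2/6 = 0.7000 < 1 for every player regardless of endowment, so the Nash equilibrium is zero contribution and the group total is Σ E_j = 22 + 31 + 39 + 15 + 46 + 58 = 211.
Each contributed unit returns 4.200 to the group, so the social optimum is full contribution by everyone: group total = 4.200 × 211 = 886.20.
Efficiency loss = (4.200 − 1) × 211 = 675.20.

675.20 thousand dollars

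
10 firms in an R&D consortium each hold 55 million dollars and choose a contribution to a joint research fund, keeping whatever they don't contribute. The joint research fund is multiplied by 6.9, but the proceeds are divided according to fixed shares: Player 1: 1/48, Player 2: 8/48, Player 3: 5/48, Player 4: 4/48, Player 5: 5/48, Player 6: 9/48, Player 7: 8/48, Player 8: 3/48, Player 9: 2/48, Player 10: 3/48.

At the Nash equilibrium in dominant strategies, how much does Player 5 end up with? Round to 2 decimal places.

173.59 million dollars

For player j, contributing a unit is worthwhile iff 6.9 × (j's share) ≥ 1, i.e. iff j's share is at least 0.1449.
The shares above 0.1449 belong to Player 2, Player 6 and Player 7, contributing 55 each; the remaining 7 contribute 0. Total contributed: 165.
Player 5 keeps 55 and receives 6.9 × 165 × 5/48 = 118.59 from the joint research fund, for a payoff of 173.59.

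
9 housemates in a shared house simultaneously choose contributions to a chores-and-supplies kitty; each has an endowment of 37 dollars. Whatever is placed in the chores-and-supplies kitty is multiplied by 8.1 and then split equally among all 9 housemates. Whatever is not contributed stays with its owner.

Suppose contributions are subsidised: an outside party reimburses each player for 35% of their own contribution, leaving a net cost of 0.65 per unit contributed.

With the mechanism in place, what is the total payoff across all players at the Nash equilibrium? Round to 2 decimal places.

2813.85 dollars

With the mechanism, a contributed unit returns (8.1/9) / 0.65 = 1.3846 per unit of net cost to the contributor — now above 1 — so contributing fully is weakly dominant for every player.
So the Nash equilibrium is full contribution by all 9; the group earns 9 × (37 × 0.35 + 8.1 × 37) = 2813.85.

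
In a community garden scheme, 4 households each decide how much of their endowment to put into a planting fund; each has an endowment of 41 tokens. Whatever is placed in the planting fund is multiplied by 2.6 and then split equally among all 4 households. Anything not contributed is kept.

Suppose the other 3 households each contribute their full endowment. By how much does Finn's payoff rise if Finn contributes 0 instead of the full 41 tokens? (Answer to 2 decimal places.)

14.35 tokens

Switching from a contribution of 41 to 0 lets Finn keep an extra 41 tokens, but lowers the planting fund by 41, which costs Finn their own share of that drop: 2.6/4 × 41 = 26.65.
Net gain = 41 − 26.65 = 14.35. The private return per contributed unit (0.6500) is below 1, so free-riding is indeed the best response regardless of what the others do.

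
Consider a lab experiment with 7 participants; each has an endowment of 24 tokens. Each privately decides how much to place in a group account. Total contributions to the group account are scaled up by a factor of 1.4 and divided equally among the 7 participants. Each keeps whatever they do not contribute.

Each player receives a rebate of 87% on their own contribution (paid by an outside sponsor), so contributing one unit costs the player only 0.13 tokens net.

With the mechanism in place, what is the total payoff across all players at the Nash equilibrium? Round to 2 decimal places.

The effective private return per unit is now (1.4/7) / 0.13 = 1.5385 > 1, so every player's dominant strategy flips to full contribution.
So the Nash equilibrium is full contribution by all 7; the group earns 7 × (24 × 0.87 + 1.4 × 24) = 381.36.

381.36 tokens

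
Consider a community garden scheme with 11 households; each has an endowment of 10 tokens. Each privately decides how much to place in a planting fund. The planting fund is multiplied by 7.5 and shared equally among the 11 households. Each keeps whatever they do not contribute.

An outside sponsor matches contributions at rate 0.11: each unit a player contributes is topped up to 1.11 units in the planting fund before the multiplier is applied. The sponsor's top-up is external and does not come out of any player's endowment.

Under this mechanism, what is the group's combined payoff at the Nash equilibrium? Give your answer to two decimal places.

110.00 tokens

The effective private return is 7.5 × 1.11 / 11 = 0.7568, which is still under 1, so the mechanism doesn't change anyone's dominant strategy: zero contribution.
Everyone keeps their endowment and the group total is 11 × 10 = 110.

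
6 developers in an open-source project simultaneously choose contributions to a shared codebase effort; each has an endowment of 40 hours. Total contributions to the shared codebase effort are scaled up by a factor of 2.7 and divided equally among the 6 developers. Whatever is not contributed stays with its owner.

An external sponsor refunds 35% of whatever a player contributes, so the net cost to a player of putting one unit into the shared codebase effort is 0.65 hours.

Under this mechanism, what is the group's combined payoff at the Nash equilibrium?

240.00 hours

Even with the mechanism, each unit contributed returns only (2.7/6) / 0.65 = 0.6923 per unit of net cost, so contributing nothing is still dominant.
Everyone keeps their endowment and the group total is 6 × 40 = 240.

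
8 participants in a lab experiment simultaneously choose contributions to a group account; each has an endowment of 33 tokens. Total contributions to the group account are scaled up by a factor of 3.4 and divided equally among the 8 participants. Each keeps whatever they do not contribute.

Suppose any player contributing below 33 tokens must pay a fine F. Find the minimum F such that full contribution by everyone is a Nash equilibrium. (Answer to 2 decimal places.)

18.98 tokens

Given the others contribute fully, the best deviation is to contribute 0 (any partial contribution still incurs the fine and gives up units whose private return 0.4250 is below 1).
Deviating from 33 to 0 saves 33 tokens but forfeits the deviator's share of the drop in the group account: 3.4/8 × 33 = 14.02.
So the deviation gain is 33 − 14.02 = 18.98, and the fine must be at least 18.98 tokens to wipe it out.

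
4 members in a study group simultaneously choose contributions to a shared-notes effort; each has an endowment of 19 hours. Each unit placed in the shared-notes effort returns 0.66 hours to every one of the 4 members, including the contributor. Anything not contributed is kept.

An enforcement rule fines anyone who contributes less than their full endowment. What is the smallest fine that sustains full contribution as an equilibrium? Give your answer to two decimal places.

6.46 hours

Given the others contribute fully, the best deviation is to contribute 0 (any partial contribution still incurs the fine and gives up units whose private return 0.66 is below 1).
Deviating from 19 to 0 saves 19 hours but forfeits the deviator's share of the drop in the shared-notes effort: 0.66 × 19 = 12.54.
So the deviation gain is 19 − 12.54 = 6.46, and the fine must be at least 6.46 hours to wipe it out.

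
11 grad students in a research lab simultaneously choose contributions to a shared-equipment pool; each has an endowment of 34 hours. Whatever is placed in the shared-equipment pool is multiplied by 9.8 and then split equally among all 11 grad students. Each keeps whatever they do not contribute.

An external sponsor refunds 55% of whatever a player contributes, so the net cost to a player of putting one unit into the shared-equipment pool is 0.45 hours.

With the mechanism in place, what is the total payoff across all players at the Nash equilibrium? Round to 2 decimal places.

With the mechanism, a contributed unit returns (9.8/11) / 0.45 = 1.9798 per unit of net cost to the contributor — now above 1 — so contributing fully is weakly dominant for every player.
So the Nash equilibrium is full contribution by all 11; the group earns 11 × (34 × 0.55 + 9.8 × 34) = 3870.90.

3870.90 hours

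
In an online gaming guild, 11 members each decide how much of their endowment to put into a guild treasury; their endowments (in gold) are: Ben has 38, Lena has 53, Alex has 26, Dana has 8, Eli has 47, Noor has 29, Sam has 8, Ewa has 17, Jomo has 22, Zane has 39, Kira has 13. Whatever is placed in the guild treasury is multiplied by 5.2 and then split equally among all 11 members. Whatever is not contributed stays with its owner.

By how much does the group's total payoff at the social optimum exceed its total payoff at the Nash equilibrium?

The private return per contributed unit is 5.2/11 = 0.4727 < 1 for every player regardless of endowment, so the Nash equilibrium is zero contribution and the group total is Σ E_j = 38 + 53 + 26 + 8 + 47 + 29 + 8 + 17 + 22 + 39 + 13 = 300.
Each contributed unit returns 5.200 to the group, so the social optimum is full contribution by everyone: group total = 5.200 × 300 = 1560.00.
Efficiency loss = (5.200 − 1) × 300 = 1260.00.

1260.00 gold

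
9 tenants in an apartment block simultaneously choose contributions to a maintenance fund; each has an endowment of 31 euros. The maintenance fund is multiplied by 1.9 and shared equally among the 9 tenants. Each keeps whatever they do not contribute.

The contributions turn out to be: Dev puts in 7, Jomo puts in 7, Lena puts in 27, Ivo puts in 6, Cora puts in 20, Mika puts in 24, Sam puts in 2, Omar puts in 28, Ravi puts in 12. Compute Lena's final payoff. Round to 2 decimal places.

Total contributed: 7 + 7 + 27 + 6 + 20 + 24 + 2 + 28 + 12 = 133.
Each receives 1.9 × 133 / 9 = 28.08 from the maintenance fund.
Lena keeps 31 − 27 = 4, so Lena's payoff is 4 + 28.08 = 32.08.

32.08 euros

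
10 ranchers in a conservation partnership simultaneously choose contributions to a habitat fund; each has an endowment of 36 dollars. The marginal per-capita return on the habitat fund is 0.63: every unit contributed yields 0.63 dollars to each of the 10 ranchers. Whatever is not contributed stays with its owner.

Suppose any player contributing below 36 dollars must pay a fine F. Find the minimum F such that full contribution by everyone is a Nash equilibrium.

Given the others contribute fully, the best deviation is to contribute 0 (any partial contribution still incurs the fine and gives up units whose private return 0.63 is below 1).
Deviating from 36 to 0 saves 36 dollars but forfeits the deviator's share of the drop in the habitat fund: 0.63 × 36 = 22.68.
So the deviation gain is 36 − 22.68 = 13.32, and the fine must be at least 13.32 dollars to wipe it out.

13.32 dollars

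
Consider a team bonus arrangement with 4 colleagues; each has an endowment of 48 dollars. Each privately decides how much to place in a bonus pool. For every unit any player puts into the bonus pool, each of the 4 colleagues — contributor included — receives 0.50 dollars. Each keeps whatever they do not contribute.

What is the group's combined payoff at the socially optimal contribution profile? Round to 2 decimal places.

Each contributed unit returns 2.000 to the group as a whole (0.50 to each of 4 players), which exceeds 1, so the social optimum is full contribution: group total = 2.000 × 192 = 384.00.

384.00 dollars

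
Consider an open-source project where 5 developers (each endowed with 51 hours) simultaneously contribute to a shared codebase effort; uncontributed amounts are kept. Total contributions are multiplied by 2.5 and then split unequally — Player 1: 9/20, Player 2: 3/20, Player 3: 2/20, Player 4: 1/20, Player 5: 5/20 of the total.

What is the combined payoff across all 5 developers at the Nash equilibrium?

Each unit j contributes comes back to j as 2.5 × (j's share), so j prefers to contribute only if that share exceeds 1/2.5 = 0.4000; otherwise keeping the unit dominates.
The only share above 0.4000 is Player 1's 9/20, contributing 51; the remaining 4 contribute 0. Total contributed: 51.
The shared codebase effort pays out 2.5 × 51 = 127.50 in total (split across the unequal shares, but the aggregate is all that matters for the group sum).
The 4 free-riders keep 51 each, adding 204. Group total = 204 + 127.50 = 331.50.

331.50 hours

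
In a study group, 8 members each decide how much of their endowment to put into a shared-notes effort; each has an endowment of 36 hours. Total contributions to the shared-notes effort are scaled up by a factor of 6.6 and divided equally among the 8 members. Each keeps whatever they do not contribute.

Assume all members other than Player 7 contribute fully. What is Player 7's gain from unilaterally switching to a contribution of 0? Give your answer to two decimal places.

6.30 hours

Switching from a contribution of 36 to 0 lets Player 7 keep an extra 36 hours, but lowers the shared-notes effort by 36, which costs Player 7 their own share of that drop: 6.6/8 × 36 = 29.70.
Net gain = 36 − 29.70 = 6.30. The private return per contributed unit (0.8250) is below 1, so free-riding is indeed the best response regardless of what the others do.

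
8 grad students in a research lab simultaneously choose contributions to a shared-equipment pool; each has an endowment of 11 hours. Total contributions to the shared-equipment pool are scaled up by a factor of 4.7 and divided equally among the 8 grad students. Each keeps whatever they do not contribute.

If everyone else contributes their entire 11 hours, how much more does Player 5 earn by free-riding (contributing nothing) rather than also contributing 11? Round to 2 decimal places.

Switching from a contribution of 11 to 0 lets Player 5 keep an extra 11 hours, but lowers the shared-equipment pool by 11, which costs Player 5 their own share of that drop: 4.7/8 × 11 = 6.46.
Net gain = 11 − 6.46 = 4.54. The private return per contributed unit (0.5875) is below 1, so free-riding is indeed the best response regardless of what the others do.

4.54 hours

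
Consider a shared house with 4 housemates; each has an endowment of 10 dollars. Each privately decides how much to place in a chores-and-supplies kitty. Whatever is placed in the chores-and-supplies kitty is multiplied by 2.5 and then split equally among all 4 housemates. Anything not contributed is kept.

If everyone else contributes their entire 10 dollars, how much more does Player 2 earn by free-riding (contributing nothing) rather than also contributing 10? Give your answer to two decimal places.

Switching from a contribution of 10 to 0 lets Player 2 keep an extra 10 dollars, but lowers the chores-and-supplies kitty by 10, which costs Player 2 their own share of that drop: 2.5/4 × 10 = 6.25.
Net gain = 10 − 6.25 = 3.75. The private return per contributed unit (0.6250) is below 1, so free-riding is indeed the best response regardless of what the others do.

3.75 dollars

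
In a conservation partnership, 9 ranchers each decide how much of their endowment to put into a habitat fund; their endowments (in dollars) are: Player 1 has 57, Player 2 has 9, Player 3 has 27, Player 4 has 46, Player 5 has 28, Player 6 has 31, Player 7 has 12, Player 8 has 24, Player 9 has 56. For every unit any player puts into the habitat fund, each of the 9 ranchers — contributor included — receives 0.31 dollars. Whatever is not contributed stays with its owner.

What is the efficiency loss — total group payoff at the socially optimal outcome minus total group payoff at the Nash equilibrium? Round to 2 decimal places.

519.10 dollars

The private return per contributed unit is 0.31 < 1 for everyone, so the Nash equilibrium is zero contribution and the group total is Σ E_j = 57 + 9 + 27 + 46 + 28 + 31 + 12 + 24 + 56 = 290.
Each contributed unit returns 2.790 to the group, so the social optimum is full contribution by everyone: group total = 2.790 × 290 = 809.10.
Efficiency loss = (2.790 − 1) × 290 = 519.10.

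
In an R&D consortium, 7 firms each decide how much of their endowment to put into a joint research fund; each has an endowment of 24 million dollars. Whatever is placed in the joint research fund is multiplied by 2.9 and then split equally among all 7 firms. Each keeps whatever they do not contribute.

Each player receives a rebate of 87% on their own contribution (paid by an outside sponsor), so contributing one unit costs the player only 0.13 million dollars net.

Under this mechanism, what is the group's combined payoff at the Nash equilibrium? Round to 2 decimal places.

633.36 million dollars

With the mechanism, a contributed unit returns (2.9/7) / 0.13 = 3.1868 per unit of net cost to the contributor — now above 1 — so contributing fully is weakly dominant for every player.
So the Nash equilibrium is full contribution by all 7; the group earns 7 × (24 × 0.87 + 2.9 × 24) = 633.36.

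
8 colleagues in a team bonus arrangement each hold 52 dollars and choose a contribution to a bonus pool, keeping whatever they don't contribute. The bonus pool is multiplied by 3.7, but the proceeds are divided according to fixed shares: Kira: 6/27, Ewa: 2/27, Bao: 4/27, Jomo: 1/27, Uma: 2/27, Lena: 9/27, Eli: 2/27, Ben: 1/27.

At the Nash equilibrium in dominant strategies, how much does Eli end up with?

Player j's private return per contributed unit is 3.7 × (j's share). Contributing is weakly dominant for j when that share is at least 1/3.7 = 0.2703, and contributing 0 is dominant otherwise.
Only Lena (9/27) clears that bar, contributing 52; the remaining 7 contribute 0. Total contributed: 52.
Eli keeps 52 and receives 3.7 × 52 × 2/27 = 14.25 from the bonus pool, for a payoff of 66.25.

66.25 dollars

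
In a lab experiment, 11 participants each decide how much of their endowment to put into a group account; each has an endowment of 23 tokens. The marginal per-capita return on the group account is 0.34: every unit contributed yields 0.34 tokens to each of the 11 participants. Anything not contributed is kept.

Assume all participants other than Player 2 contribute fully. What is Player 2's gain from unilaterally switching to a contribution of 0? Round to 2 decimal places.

Switching from a contribution of 23 to 0 lets Player 2 keep an extra 23 tokens, but lowers the group account by 23, which costs Player 2 their own share of that drop: 0.34 × 23 = 7.82.
Net gain = 23 − 7.82 = 15.18. The private return per contributed unit (0.34) is below 1, so free-riding is indeed the best response regardless of what the others do.

15.18 tokens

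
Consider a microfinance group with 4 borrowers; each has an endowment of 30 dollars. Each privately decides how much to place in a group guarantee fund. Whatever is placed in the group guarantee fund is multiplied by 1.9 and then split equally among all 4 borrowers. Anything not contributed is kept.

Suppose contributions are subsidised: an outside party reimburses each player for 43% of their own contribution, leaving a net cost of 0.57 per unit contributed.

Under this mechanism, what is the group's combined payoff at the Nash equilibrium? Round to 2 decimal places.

120.00 dollars

With the mechanism, a contributed unit returns (1.9/4) / 0.57 = 0.8333 per unit of net cost — still below 1 — so contributing 0 remains dominant for every player.
At the Nash equilibrium no one contributes; group total payoff = 4 × 30 = 120.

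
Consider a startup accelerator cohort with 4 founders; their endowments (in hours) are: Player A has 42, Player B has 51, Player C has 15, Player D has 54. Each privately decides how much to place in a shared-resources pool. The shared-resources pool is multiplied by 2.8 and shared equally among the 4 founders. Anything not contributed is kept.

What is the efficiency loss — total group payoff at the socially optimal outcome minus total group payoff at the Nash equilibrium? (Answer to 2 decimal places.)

291.60 hours

The private return per contributed unit is 2.8/4 = 0.7000 < 1 for every player regardless of endowment, so the Nash equilibrium is zero contribution and the group total is Σ E_j = 42 + 51 + 15 + 54 = 162.
Each contributed unit returns 2.800 to the group, so the social optimum is full contribution by everyone: group total = 2.800 × 162 = 453.60.
Efficiency loss = (2.800 − 1) × 162 = 291.60.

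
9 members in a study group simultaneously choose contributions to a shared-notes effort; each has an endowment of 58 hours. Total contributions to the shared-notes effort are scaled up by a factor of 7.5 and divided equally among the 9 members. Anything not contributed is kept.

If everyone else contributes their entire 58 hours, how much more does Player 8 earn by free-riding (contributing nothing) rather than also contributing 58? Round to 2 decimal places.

9.67 hours

Switching from a contribution of 58 to 0 lets Player 8 keep an extra 58 hours, but lowers the shared-notes effort by 58, which costs Player 8 their own share of that drop: 7.5/9 × 58 = 48.33.
Net gain = 58 − 48.33 = 9.67. The private return per contributed unit (0.8333) is below 1, so free-riding is indeed the best response regardless of what the others do.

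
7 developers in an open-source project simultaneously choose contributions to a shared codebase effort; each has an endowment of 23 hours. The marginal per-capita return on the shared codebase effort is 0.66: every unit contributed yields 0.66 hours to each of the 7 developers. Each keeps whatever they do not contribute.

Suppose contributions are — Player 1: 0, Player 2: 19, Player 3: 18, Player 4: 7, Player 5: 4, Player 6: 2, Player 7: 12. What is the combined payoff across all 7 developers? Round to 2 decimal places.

Total contributed: 0 + 19 + 18 + 7 + 4 + 2 + 12 = 62; total kept: 7 × 23 − 62 = 99.
The shared codebase effort pays out 0.66 × 7 × 62 = 286.44 in aggregate.
Group total = 99 + 286.44 = 385.44.

385.44 hours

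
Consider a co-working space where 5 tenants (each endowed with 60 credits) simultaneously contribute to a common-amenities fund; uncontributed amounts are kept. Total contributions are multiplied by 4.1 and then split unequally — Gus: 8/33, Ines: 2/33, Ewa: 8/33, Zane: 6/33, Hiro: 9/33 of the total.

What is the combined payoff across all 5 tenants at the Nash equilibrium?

486.00 credits

A player with share s gets back 4.1·s per unit contributed, so full contribution is dominant for anyone with s > 1/4.1 = 0.2439 and zero contribution is dominant for anyone below.
Hiro alone (share 9/33) is above the threshold, contributing 60; the remaining 4 contribute 0. Total contributed: 60.
The common-amenities fund pays out 4.1 × 60 = 246.00 in total (split across the unequal shares, but the aggregate is all that matters for the group sum).
The 4 free-riders keep 60 each, adding 240. Group total = 240 + 246.00 = 486.00.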